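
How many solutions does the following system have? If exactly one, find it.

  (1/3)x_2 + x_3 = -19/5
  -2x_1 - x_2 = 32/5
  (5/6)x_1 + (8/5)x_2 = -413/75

x_1 = -2, x_2 = -12/5, x_3 = -3

Row-reduce the augmented matrix:
Swap R1 and R2.
R1 ← R1 / (-2).
R3 ← R3 − 5/6·R1.
R2 ← R2 / (1/3).
R1 ← R1 − 1/2·R2.
R3 ← R3 − 71/60·R2.
R3 ← R3 / (-71/20).
R1 ← R1 + 3/2·R3.
R2 ← R2 − 3·R3.
Reading off the reduced rows gives x_1 = -2, x_2 = -12/5, x_3 = -3.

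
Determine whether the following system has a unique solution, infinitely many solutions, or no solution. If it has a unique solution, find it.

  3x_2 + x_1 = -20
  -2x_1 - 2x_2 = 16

x_1 = -2, x_2 = -6

From equation 1: x_1 = -20 − 3·x_2.
Substitute into equation 2 and solve: x_2 = -6.
Then x_1 = -2.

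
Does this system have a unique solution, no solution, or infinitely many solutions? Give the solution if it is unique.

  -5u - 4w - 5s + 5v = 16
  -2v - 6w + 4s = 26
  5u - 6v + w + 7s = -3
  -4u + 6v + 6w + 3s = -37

infinitely many solutions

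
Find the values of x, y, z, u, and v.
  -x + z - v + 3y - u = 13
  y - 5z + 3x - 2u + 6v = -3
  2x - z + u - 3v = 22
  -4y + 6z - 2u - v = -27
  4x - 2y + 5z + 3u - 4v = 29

Row-reduce the augmented matrix:
R1 ← R1 / (-1).
R2 ← R2 − 3·R1.
R3 ← R3 − 2·R1.
R5 ← R5 − 4·R1.
R2 ← R2 / (10).
R1 ← R1 + 3·R2.
R3 ← R3 − 6·R2.
R4 ← R4 + 4·R2.
R5 ← R5 − 10·R2.
R3 ← R3 / (11/5).
R1 ← R1 + 8/5·R3.
R2 ← R2 + 1/5·R3.
R4 ← R4 − 26/5·R3.
R5 ← R5 − 11·R3.
R4 ← R4 / (-96/11).
R1 ← R1 − 21/22·R4.
R2 ← R2 + 7/22·R4.
R3 ← R3 − 10/11·R4.
R5 ← R5 + 6·R4.
R5 ← R5 / (189/16).
R1 ← R1 + 81/64·R5.
R2 ← R2 + 175/192·R5.
R3 ← R3 + 67/48·R5.
R4 ← R4 + 179/96·R5.
Reading off the reduced rows gives x = 5, y = 6, z = 0, u = 3, v = -3.

x = 5, y = 6, z = 0, u = 3, v = -3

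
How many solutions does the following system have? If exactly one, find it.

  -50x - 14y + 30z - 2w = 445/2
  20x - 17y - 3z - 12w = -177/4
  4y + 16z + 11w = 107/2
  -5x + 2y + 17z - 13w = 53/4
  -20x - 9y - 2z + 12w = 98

x = -5/2, y = -5/2, z = 9/4, w = 5/2

Row-reduce the augmented matrix:
R1 ← R1 / (-50).
R2 ← R2 − 20·R1.
R4 ← R4 + 5·R1.
R5 ← R5 + 20·R1.
R2 ← R2 / (-113/5).
R1 ← R1 − 7/25·R2.
R3 ← R3 − 4·R2.
R4 ← R4 − 17/5·R2.
R5 ← R5 + 17/5·R2.
R3 ← R3 / (1988/113).
R1 ← R1 + 276/565·R3.
R2 ← R2 + 45/113·R3.
R4 ← R4 − 1735/113·R3.
R5 ← R5 + 1735/113·R3.
R4 ← R4 / (-6347/284).
R1 ← R1 − 44/355·R4.
R2 ← R2 − 217/284·R4.
R3 ← R3 − 141/284·R4.
R5 ← R5 − 6347/284·R4.
R5 reduces to 0 = 0, so the extra equation is consistent.
Reading off the reduced rows gives x = -5/2, y = -5/2, z = 9/4, w = 5/2.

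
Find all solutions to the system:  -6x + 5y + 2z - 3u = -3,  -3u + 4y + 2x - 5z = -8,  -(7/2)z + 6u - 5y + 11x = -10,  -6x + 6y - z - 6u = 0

Row-reduce:
R1 ← R1 / (-6).
R2 ← R2 − 2·R1.
R3 ← R3 − 11·R1.
R4 ← R4 + 6·R1.
R2 ← R2 / (17/3).
R1 ← R1 + 5/6·R2.
R3 ← R3 − 25/6·R2.
R4 ← R4 − 1·R2.
R3 ← R3 / (57/17).
R1 ← R1 + 33/34·R3.
R2 ← R2 + 13/17·R3.
R4 ← R4 + 38/17·R3.
Row 4 reduces to 0 = -4/3, a contradiction. The system is inconsistent.

no solution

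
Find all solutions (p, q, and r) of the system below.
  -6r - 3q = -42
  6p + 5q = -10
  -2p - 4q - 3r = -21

p = -5, q = 4, r = 5

Row-reduce the augmented matrix:
Swap R1 and R2.
R1 ← R1 / (6).
R3 ← R3 + 2·R1.
R2 ← R2 / (-3).
R1 ← R1 − 5/6·R2.
R3 ← R3 + 7/3·R2.
R3 ← R3 / (5/3).
R1 ← R1 + 5/3·R3.
R2 ← R2 − 2·R3.
Reading off the reduced rows gives p = -5, q = 4, r = 5.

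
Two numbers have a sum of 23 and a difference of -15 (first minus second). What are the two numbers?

Let x = first number, y = second number.
  x + y = 23
  x - y = -15
Row-reduce the augmented matrix:
R2 ← R2 − 1·R1.
R2 ← R2 / (-2).
R1 ← R1 − 1·R2.
Reading off the reduced rows gives x = 4, y = 19.

first number: 4, second number: 19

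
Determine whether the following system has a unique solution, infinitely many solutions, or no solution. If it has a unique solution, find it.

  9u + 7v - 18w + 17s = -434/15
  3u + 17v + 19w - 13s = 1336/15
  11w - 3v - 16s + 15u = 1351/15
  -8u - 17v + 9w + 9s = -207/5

u = 3, v = 6/5, w = 2, s = -5/3

Row-reduce the augmented matrix:
R1 ← R1 / (9).
R2 ← R2 − 3·R1.
R3 ← R3 − 15·R1.
R4 ← R4 + 8·R1.
R2 ← R2 / (44/3).
R1 ← R1 − 7/9·R2.
R3 ← R3 + 44/3·R2.
R4 ← R4 + 97/9·R2.
R3 ← R3 / (66).
R1 ← R1 + 439/132·R3.
R2 ← R2 − 75/44·R3.
R4 ← R4 − 1501/132·R3.
R4 ← R4 / (61705/2904).
R1 ← R1 + 859/2904·R4.
R2 ← R2 − 343/968·R4.
R3 ← R3 + 21/22·R4.
Reading off the reduced rows gives u = 3, v = 6/5, w = 2, s = -5/3.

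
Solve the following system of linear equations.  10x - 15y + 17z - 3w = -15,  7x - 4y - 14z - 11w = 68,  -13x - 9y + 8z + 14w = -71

infinitely many solutions

Row-reduce:
R1 ← R1 / (10).
R2 ← R2 − 7·R1.
R3 ← R3 + 13·R1.
R2 ← R2 / (13/2).
R1 ← R1 + 3/2·R2.
R3 ← R3 + 57/2·R2.
R3 ← R3 / (-1085/13).
R1 ← R1 + 278/65·R3.
R2 ← R2 + 259/65·R3.
Rank is 3 with 4 unknowns, leaving w free.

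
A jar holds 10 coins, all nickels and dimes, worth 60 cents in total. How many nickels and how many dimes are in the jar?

Let n = nickels, d = dimes.
  n + d = 10
  10d + 5n = 60
From equation 1: n = 10 − d.
Substitute into equation 2 and solve: d = 2.
Then n = 8.

nickels: 8, dimes: 2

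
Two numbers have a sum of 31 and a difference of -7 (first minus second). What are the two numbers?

first number: 12, second number: 19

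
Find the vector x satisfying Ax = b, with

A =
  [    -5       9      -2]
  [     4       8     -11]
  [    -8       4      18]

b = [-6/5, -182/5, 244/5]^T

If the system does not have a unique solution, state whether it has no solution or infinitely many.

x_1 = -2, x_2 = -4/5, x_3 = 2

Row-reduce the augmented matrix:
R1 ← R1 / (-5).
R2 ← R2 − 4·R1.
R3 ← R3 + 8·R1.
R2 ← R2 / (76/5).
R1 ← R1 + 9/5·R2.
R3 ← R3 + 52/5·R2.
R3 ← R3 / (239/19).
R1 ← R1 + 83/76·R3.
R2 ← R2 + 63/76·R3.
Reading off the reduced rows gives x_1 = -2, x_2 = -4/5, x_3 = 2.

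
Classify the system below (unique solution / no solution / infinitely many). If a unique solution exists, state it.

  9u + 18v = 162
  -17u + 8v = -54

Row-reduce the augmented matrix:
R1 ← R1 / (9).
R2 ← R2 + 17·R1.
R2 ← R2 / (42).
R1 ← R1 − 2·R2.
Reading off the reduced rows gives u = 6, v = 6.

u = 6, v = 6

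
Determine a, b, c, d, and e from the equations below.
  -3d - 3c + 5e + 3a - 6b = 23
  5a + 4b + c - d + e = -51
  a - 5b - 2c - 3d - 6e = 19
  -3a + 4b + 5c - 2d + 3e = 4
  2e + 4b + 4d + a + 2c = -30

a = -6, b = -6, c = 1, d = -1, e = 1

Row-reduce the augmented matrix:
R1 ← R1 / (3).
R2 ← R2 − 5·R1.
R3 ← R3 − 1·R1.
R4 ← R4 + 3·R1.
R5 ← R5 − 1·R1.
R2 ← R2 / (14).
R1 ← R1 + 2·R2.
R3 ← R3 + 3·R2.
R4 ← R4 + 2·R2.
R5 ← R5 − 6·R2.
R3 ← R3 / (2/7).
R1 ← R1 + 1/7·R3.
R2 ← R2 − 3/7·R3.
R4 ← R4 − 20/7·R3.
R5 ← R5 − 3/7·R3.
R4 ← R4 / (7).
R1 ← R1 + 1·R4.
R2 ← R2 − 2·R4.
R3 ← R3 + 4·R4.
R5 ← R5 − 5·R4.
R5 ← R5 / (-1126/21).
R1 ← R1 − 214/21·R5.
R2 ← R2 + 316/21·R5.
R3 ← R3 − 171/7·R5.
R4 ← R4 − 298/21·R5.
Reading off the reduced rows gives a = -6, b = -6, c = 1, d = -1, e = 1.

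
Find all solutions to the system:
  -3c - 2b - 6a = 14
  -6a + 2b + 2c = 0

Row-reduce:
R1 ← R1 / (-6).
R2 ← R2 + 6·R1.
R2 ← R2 / (4).
R1 ← R1 − 1/3·R2.
Rank is 2 with 3 unknowns, leaving c free.

infinitely many solutions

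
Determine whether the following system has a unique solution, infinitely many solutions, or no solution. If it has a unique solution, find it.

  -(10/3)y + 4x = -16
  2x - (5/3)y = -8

Row-reduce:
R1 ← R1 / (4).
R2 ← R2 − 2·R1.
Rank is 1 with 2 unknowns, leaving y free.

infinitely many solutions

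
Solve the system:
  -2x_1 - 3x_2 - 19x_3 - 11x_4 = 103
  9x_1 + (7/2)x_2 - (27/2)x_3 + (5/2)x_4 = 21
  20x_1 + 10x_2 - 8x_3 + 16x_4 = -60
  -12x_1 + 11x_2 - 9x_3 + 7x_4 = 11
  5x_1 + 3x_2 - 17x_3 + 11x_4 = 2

no solution

Row-reduce:
R1 ← R1 / (-2).
R2 ← R2 − 9·R1.
R3 ← R3 − 20·R1.
R4 ← R4 + 12·R1.
R5 ← R5 − 5·R1.
R2 ← R2 / (-10).
R1 ← R1 − 3/2·R2.
R3 ← R3 + 20·R2.
R4 ← R4 − 29·R2.
R5 ← R5 + 9/2·R2.
Swap R3 and R4.
R3 ← R3 / (-1821/10).
R1 ← R1 + 107/20·R3.
R2 ← R2 − 99/10·R3.
R5 ← R5 + 399/20·R3.
Swap R4 and R5.
R4 ← R4 / (7032/607).
R1 ← R1 − 188/607·R4.
R2 ← R2 − 764/607·R4.
R3 ← R3 − 211/607·R4.
Row 5 reduces to 0 = 1, a contradiction. The system is inconsistent.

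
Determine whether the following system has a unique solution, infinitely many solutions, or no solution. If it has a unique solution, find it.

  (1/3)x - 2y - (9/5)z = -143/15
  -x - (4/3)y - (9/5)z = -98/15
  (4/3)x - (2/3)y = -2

no solution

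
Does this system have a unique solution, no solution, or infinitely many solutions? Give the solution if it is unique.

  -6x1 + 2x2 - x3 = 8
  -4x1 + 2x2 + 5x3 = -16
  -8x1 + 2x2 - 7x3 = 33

no solution

Row-reduce:
R1 ← R1 / (-6).
R2 ← R2 + 4·R1.
R3 ← R3 + 8·R1.
R2 ← R2 / (2/3).
R1 ← R1 + 1/3·R2.
R3 ← R3 + 2/3·R2.
Row 3 reduces to 0 = 1, a contradiction. The system is inconsistent.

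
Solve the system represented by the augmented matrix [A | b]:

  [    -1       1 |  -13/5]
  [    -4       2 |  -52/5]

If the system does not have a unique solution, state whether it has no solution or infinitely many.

From equation 1: x_1 = 13/5 + x_2.
Substitute into equation 2 and solve: x_2 = 0.
Then x_1 = 13/5.

x_1 = 13/5, x_2 = 0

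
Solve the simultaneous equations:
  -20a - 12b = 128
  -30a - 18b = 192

infinitely many solutions

Row-reduce:
R1 ← R1 / (-20).
R2 ← R2 + 30·R1.
Rank is 1 with 2 unknowns, leaving b free.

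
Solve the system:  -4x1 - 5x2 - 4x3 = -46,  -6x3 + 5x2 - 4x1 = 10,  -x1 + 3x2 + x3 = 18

x1 = 2, x2 = 6, x3 = 2

Row-reduce the augmented matrix:
R1 ← R1 / (-4).
R2 ← R2 + 4·R1.
R3 ← R3 + 1·R1.
R2 ← R2 / (10).
R1 ← R1 − 5/4·R2.
R3 ← R3 − 17/4·R2.
R3 ← R3 / (57/20).
R1 ← R1 − 5/4·R3.
R2 ← R2 + 1/5·R3.
Reading off the reduced rows gives x1 = 2, x2 = 6, x3 = 2.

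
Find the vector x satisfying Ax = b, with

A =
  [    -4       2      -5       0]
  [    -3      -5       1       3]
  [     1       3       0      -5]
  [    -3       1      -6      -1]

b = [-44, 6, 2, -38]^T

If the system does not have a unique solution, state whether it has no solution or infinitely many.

Row-reduce the augmented matrix:
R1 ← R1 / (-4).
R2 ← R2 + 3·R1.
R3 ← R3 − 1·R1.
R4 ← R4 + 3·R1.
R2 ← R2 / (-13/2).
R1 ← R1 + 1/2·R2.
R3 ← R3 − 7/2·R2.
R4 ← R4 + 1/2·R2.
R3 ← R3 / (17/13).
R1 ← R1 − 23/26·R3.
R2 ← R2 + 19/26·R3.
R4 ← R4 + 34/13·R3.
R4 ← R4 / (-8).
R1 ← R1 − 35/17·R4.
R2 ← R2 + 40/17·R4.
R3 ← R3 + 44/17·R4.
Reading off the reduced rows gives x_1 = 4, x_2 = -4, x_3 = 4, x_4 = -2.

x_1 = 4, x_2 = -4, x_3 = 4, x_4 = -2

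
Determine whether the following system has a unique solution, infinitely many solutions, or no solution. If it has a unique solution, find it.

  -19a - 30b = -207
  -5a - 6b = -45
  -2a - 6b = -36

a = 3, b = 5

Row-reduce the augmented matrix:
R1 ← R1 / (-19).
R2 ← R2 + 5·R1.
R3 ← R3 + 2·R1.
R2 ← R2 / (36/19).
R1 ← R1 − 30/19·R2.
R3 ← R3 + 54/19·R2.
R3 reduces to 0 = 0, so the extra equation is consistent.
Reading off the reduced rows gives a = 3, b = 5.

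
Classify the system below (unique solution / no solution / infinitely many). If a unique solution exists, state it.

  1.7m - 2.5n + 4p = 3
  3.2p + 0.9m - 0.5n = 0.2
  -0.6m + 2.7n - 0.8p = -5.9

m = -5, n = -3, p = 1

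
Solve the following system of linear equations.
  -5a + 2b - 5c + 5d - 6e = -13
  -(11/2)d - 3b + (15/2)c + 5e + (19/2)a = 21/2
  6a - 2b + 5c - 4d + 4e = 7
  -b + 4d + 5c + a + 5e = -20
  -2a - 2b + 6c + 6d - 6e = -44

Row-reduce:
R1 ← R1 / (-5).
R2 ← R2 − 19/2·R1.
R3 ← R3 − 6·R1.
R4 ← R4 − 1·R1.
R5 ← R5 + 2·R1.
R2 ← R2 / (4/5).
R1 ← R1 + 2/5·R2.
R3 ← R3 − 2/5·R2.
R4 ← R4 + 3/5·R2.
R5 ← R5 + 14/5·R2.
Swap R3 and R4.
R3 ← R3 / (5/2).
R2 ← R2 + 5/2·R3.
R5 ← R5 − 1·R3.
Swap R4 and R5.
R4 ← R4 / (74/5).
R1 ← R1 − 1·R4.
R2 ← R2 − 13·R4.
R3 ← R3 − 16/5·R4.
Row 5 reduces to 0 = -3/2, a contradiction. The system is inconsistent.

no solution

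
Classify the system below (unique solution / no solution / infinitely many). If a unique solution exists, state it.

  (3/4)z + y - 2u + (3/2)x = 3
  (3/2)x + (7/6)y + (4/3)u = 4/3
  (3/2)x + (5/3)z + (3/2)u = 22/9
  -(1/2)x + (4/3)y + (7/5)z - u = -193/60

x = 5/2, y = -3/2, z = -1/3, u = -1/2

Row-reduce the augmented matrix:
R1 ← R1 / (3/2).
R2 ← R2 − 3/2·R1.
R3 ← R3 − 3/2·R1.
R4 ← R4 + 1/2·R1.
R2 ← R2 / (1/6).
R1 ← R1 − 2/3·R2.
R3 ← R3 + 1·R2.
R4 ← R4 − 5/3·R2.
R3 ← R3 / (-43/12).
R1 ← R1 − 7/2·R3.
R2 ← R2 + 9/2·R3.
R4 ← R4 − 183/20·R3.
R4 ← R4 / (10753/430).
R1 ← R1 − 1069/129·R4.
R2 ← R2 + 409/43·R4.
R3 ← R3 + 282/43·R4.
Reading off the reduced rows gives x = 5/2, y = -3/2, z = -1/3, u = -1/2.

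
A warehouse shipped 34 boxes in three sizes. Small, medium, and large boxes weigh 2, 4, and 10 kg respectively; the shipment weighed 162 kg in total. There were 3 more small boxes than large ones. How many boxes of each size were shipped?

small boxes: 11, medium boxes: 15, large boxes: 8

Let s = small boxes, m = medium boxes, l = large boxes.
  s + m + l = 34
  2s + 4m + 10l = 162
  s - l = 3
Row-reduce the augmented matrix:
R2 ← R2 − 2·R1.
R3 ← R3 − 1·R1.
R2 ← R2 / (2).
R1 ← R1 − 1·R2.
R3 ← R3 + 1·R2.
R3 ← R3 / (2).
R1 ← R1 + 3·R3.
R2 ← R2 − 4·R3.
Reading off the reduced rows gives s = 11, m = 15, l = 8.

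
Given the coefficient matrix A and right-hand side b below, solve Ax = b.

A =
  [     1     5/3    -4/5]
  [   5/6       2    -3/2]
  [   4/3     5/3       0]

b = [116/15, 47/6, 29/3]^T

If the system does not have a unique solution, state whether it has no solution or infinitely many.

Row-reduce the augmented matrix:
R2 ← R2 − 5/6·R1.
R3 ← R3 − 4/3·R1.
R2 ← R2 / (11/18).
R1 ← R1 − 5/3·R2.
R3 ← R3 + 5/9·R2.
R3 ← R3 / (17/55).
R1 ← R1 − 81/55·R3.
R2 ← R2 + 15/11·R3.
Reading off the reduced rows gives x_1 = 1, x_2 = 5, x_3 = 2.

x_1 = 1, x_2 = 5, x_3 = 2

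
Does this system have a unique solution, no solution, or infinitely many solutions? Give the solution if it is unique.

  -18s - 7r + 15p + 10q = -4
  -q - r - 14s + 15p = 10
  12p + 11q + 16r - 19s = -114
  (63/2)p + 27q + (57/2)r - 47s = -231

no solution

Row-reduce:
R1 ← R1 / (15).
R2 ← R2 − 15·R1.
R3 ← R3 − 12·R1.
R4 ← R4 − 63/2·R1.
R2 ← R2 / (-11).
R1 ← R1 − 2/3·R2.
R3 ← R3 − 3·R2.
R4 ← R4 − 6·R2.
R3 ← R3 / (1278/55).
R1 ← R1 + 17/165·R3.
R2 ← R2 + 6/11·R3.
R4 ← R4 − 2556/55·R3.
Row 4 reduces to 0 = -1, a contradiction. The system is inconsistent.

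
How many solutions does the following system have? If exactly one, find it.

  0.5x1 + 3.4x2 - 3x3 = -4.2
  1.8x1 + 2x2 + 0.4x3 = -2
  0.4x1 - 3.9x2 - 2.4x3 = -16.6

Row-reduce the augmented matrix:
R1 ← R1 / (1/2).
R2 ← R2 − 9/5·R1.
R3 ← R3 − 2/5·R1.
R2 ← R2 / (-256/25).
R1 ← R1 − 34/5·R2.
R3 ← R3 + 331/50·R2.
R3 ← R3 / (-2317/320).
R1 ← R1 − 23/16·R3.
R2 ← R2 + 35/32·R3.
Reading off the reduced rows gives x1 = -4, x2 = 2, x3 = 3.

x1 = -4, x2 = 2, x3 = 3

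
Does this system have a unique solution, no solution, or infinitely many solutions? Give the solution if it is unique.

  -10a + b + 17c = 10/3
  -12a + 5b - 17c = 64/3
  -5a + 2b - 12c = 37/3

Row-reduce the augmented matrix:
R1 ← R1 / (-10).
R2 ← R2 + 12·R1.
R3 ← R3 + 5·R1.
R2 ← R2 / (19/5).
R1 ← R1 + 1/10·R2.
R3 ← R3 − 3/2·R2.
R3 ← R3 / (-109/19).
R1 ← R1 + 51/19·R3.
R2 ← R2 + 187/19·R3.
Reading off the reduced rows gives a = -5/3, b = -2, c = -2/3.

a = -5/3, b = -2, c = -2/3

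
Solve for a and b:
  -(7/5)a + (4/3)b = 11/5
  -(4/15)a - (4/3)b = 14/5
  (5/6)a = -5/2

a = -3, b = -3/2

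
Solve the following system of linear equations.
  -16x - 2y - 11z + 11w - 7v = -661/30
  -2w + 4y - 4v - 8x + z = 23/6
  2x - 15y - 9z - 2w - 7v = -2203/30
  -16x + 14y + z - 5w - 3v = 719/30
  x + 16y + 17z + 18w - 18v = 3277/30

x = 1/3, y = 14/5, z = 5/2, w = 2, v = 4/5

Row-reduce the augmented matrix:
R1 ← R1 / (-16).
R2 ← R2 + 8·R1.
R3 ← R3 − 2·R1.
R4 ← R4 + 16·R1.
R5 ← R5 − 1·R1.
R2 ← R2 / (5).
R1 ← R1 − 1/8·R2.
R3 ← R3 + 61/4·R2.
R4 ← R4 − 16·R2.
R5 ← R5 − 127/8·R2.
R3 ← R3 / (189/20).
R1 ← R1 − 21/40·R3.
R2 ← R2 − 13/10·R3.
R4 ← R4 + 44/5·R3.
R5 ← R5 + 173/40·R3.
R4 ← R4 / (-2624/189).
R1 ← R1 − 29/36·R4.
R2 ← R2 − 655/378·R4.
R3 ← R3 + 470/189·R4.
R5 ← R5 − 23999/756·R4.
R5 ← R5 / (-74423/2624).
R1 ← R1 − 2071/2624·R5.
R2 ← R2 − 1049/1312·R5.
R3 ← R3 + 141/328·R5.
R4 ← R4 − 149/656·R5.
Reading off the reduced rows gives x = 1/3, y = 14/5, z = 5/2, w = 2, v = 4/5.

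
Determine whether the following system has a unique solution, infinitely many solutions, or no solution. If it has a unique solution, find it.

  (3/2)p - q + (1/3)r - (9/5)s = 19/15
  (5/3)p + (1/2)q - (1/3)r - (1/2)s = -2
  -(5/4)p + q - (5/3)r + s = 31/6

Row-reduce:
R1 ← R1 / (3/2).
R2 ← R2 − 5/3·R1.
R3 ← R3 + 5/4·R1.
R2 ← R2 / (29/18).
R1 ← R1 + 2/3·R2.
R3 ← R3 − 1/6·R2.
R3 ← R3 / (-229/174).
R1 ← R1 + 2/29·R3.
R2 ← R2 + 38/87·R3.
Rank is 3 with 4 unknowns, leaving s free.

infinitely many solutions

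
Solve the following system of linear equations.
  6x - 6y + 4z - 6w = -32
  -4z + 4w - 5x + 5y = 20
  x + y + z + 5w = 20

Row-reduce:
R1 ← R1 / (6).
R2 ← R2 + 5·R1.
R3 ← R3 − 1·R1.
Swap R2 and R3.
R2 ← R2 / (2).
R1 ← R1 + 1·R2.
R3 ← R3 / (-2/3).
R1 ← R1 − 5/6·R3.
R2 ← R2 − 1/6·R3.
Rank is 3 with 4 unknowns, leaving w free.

infinitely many solutions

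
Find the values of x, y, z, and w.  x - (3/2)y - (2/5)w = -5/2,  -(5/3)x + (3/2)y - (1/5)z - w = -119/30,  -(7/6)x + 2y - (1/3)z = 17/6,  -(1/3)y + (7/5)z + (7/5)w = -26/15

x = 1, y = 1, z = -6, w = 5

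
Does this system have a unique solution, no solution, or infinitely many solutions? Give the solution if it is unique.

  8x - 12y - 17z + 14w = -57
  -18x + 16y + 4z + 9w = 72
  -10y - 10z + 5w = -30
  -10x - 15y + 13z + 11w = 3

x = -2, y = 2, z = 1, w = 0

Row-reduce the augmented matrix:
R1 ← R1 / (8).
R2 ← R2 + 18·R1.
R4 ← R4 + 10·R1.
R2 ← R2 / (-11).
R1 ← R1 + 3/2·R2.
R3 ← R3 + 10·R2.
R4 ← R4 + 30·R2.
R3 ← R3 / (465/22).
R1 ← R1 − 28/11·R3.
R2 ← R2 − 137/44·R3.
R4 ← R4 − 3747/44·R3.
R4 ← R4 / (2867/62).
R1 ← R1 − 11/186·R4.
R2 ← R2 − 187/186·R4.
R3 ← R3 + 140/93·R4.
Reading off the reduced rows gives x = -2, y = 2, z = 1, w = 0.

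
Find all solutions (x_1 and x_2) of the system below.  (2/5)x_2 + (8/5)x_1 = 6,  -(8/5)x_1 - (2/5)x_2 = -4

no solution

Row-reduce:
R1 ← R1 / (8/5).
R2 ← R2 + 8/5·R1.
Row 2 reduces to 0 = 2, a contradiction. The system is inconsistent.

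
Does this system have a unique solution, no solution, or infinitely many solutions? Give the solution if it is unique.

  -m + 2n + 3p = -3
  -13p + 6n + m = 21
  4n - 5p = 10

Row-reduce:
R1 ← R1 / (-1).
R2 ← R2 − 1·R1.
R2 ← R2 / (8).
R1 ← R1 + 2·R2.
R3 ← R3 − 4·R2.
Row 3 reduces to 0 = 1, a contradiction. The system is inconsistent.

no solution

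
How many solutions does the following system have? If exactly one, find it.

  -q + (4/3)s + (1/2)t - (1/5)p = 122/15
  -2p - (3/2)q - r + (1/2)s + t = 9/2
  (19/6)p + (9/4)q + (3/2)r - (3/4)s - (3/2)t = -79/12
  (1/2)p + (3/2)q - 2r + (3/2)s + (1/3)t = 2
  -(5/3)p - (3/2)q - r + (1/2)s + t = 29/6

infinitely many solutions

Row-reduce:
R1 ← R1 / (-1/5).
R2 ← R2 + 2·R1.
R3 ← R3 − 19/6·R1.
R4 ← R4 − 1/2·R1.
R5 ← R5 + 5/3·R1.
R2 ← R2 / (17/2).
R1 ← R1 − 5·R2.
R3 ← R3 + 163/12·R2.
R4 ← R4 + 1·R2.
R5 ← R5 − 41/6·R2.
R3 ← R3 / (-5/51).
R1 ← R1 − 10/17·R3.
R2 ← R2 + 2/17·R3.
R4 ← R4 + 36/17·R3.
R5 ← R5 + 10/51·R3.
R4 ← R4 / (13/2).
R2 ← R2 + 4/3·R4.
R3 ← R3 − 3/2·R4.
Rank is 4 with 5 unknowns, leaving t free.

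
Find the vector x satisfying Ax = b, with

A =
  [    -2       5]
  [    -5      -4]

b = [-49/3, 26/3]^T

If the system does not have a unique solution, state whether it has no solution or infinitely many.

x_1 = 2/3, x_2 = -3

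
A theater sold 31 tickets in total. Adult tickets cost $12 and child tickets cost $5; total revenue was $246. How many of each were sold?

adult tickets: 13, child tickets: 18

Let a = adult tickets, c = child tickets.
  a + c = 31
  5c + 12a = 246
Row-reduce the augmented matrix:
R2 ← R2 − 12·R1.
R2 ← R2 / (-7).
R1 ← R1 − 1·R2.
Reading off the reduced rows gives a = 13, c = 18.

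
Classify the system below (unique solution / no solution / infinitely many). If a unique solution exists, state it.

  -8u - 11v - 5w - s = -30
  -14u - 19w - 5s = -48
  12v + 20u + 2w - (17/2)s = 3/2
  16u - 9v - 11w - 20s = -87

infinitely many solutions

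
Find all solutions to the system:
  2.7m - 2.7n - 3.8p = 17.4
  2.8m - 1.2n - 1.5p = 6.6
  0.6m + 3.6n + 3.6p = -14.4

m = 0, n = 2, p = -6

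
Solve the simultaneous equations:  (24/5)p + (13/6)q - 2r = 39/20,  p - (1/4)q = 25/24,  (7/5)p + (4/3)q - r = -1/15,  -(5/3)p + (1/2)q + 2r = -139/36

Row-reduce the augmented matrix:
R1 ← R1 / (24/5).
R2 ← R2 − 1·R1.
R3 ← R3 − 7/5·R1.
R4 ← R4 + 5/3·R1.
R2 ← R2 / (-101/144).
R1 ← R1 − 65/144·R2.
R3 ← R3 − 101/144·R2.
R4 ← R4 − 541/432·R2.
Swap R3 and R4.
R3 ← R3 / (207/101).
R1 ← R1 + 15/101·R3.
R2 ← R2 + 60/101·R3.
R4 reduces to 0 = 0, so the extra equation is consistent.
Reading off the reduced rows gives p = 2/3, q = -3/2, r = -1.

p = 2/3, q = -3/2, r = -1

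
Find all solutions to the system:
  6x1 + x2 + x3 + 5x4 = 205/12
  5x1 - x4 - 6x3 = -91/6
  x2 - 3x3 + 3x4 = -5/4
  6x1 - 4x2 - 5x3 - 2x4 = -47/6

x1 = 1/2, x2 = -7/4, x3 = 5/2, x4 = 8/3

Row-reduce the augmented matrix:
R1 ← R1 / (6).
R2 ← R2 − 5·R1.
R4 ← R4 − 6·R1.
R2 ← R2 / (-5/6).
R1 ← R1 − 1/6·R2.
R3 ← R3 − 1·R2.
R4 ← R4 + 5·R2.
R3 ← R3 / (-56/5).
R1 ← R1 + 6/5·R3.
R2 ← R2 − 41/5·R3.
R4 ← R4 − 35·R3.
R4 ← R4 / (14).
R1 ← R1 − 1/7·R4.
R2 ← R2 − 27/7·R4.
R3 ← R3 − 2/7·R4.
Reading off the reduced rows gives x1 = 1/2, x2 = -7/4, x3 = 5/2, x4 = 8/3.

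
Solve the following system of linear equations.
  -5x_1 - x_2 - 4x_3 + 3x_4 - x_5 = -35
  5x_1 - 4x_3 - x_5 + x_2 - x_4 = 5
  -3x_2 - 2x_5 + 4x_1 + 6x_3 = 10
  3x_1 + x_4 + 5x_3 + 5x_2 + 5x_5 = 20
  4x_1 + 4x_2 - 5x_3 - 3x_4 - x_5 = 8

Row-reduce the augmented matrix:
R1 ← R1 / (-5).
R2 ← R2 − 5·R1.
R3 ← R3 − 4·R1.
R4 ← R4 − 3·R1.
R5 ← R5 − 4·R1.
Swap R2 and R3.
R2 ← R2 / (-19/5).
R1 ← R1 − 1/5·R2.
R4 ← R4 − 22/5·R2.
R5 ← R5 − 16/5·R2.
R3 ← R3 / (-8).
R1 ← R1 − 18/19·R3.
R2 ← R2 + 14/19·R3.
R4 ← R4 − 111/19·R3.
R5 ← R5 + 111/19·R3.
R4 ← R4 / (535/76).
R1 ← R1 + 9/38·R4.
R2 ← R2 + 31/38·R4.
R3 ← R3 + 1/4·R4.
R5 ← R5 + 3/76·R4.
R5 ← R5 / (-1444/535).
R1 ← R1 + 104/535·R5.
R2 ← R2 − 474/535·R5.
R3 ← R3 − 128/535·R5.
R4 ← R4 + 23/535·R5.
Reading off the reduced rows gives x_1 = 2, x_2 = -2, x_3 = 1, x_4 = -6, x_5 = 5.

x_1 = 2, x_2 = -2, x_3 = 1, x_4 = -6, x_5 = 5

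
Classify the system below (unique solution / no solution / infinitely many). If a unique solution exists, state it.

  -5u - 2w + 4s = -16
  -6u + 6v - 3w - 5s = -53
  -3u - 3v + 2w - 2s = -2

infinitely many solutions

Row-reduce:
R1 ← R1 / (-5).
R2 ← R2 + 6·R1.
R3 ← R3 + 3·R1.
R2 ← R2 / (6).
R3 ← R3 + 3·R2.
R3 ← R3 / (29/10).
R1 ← R1 − 2/5·R3.
R2 ← R2 + 1/10·R3.
Rank is 3 with 4 unknowns, leaving s free.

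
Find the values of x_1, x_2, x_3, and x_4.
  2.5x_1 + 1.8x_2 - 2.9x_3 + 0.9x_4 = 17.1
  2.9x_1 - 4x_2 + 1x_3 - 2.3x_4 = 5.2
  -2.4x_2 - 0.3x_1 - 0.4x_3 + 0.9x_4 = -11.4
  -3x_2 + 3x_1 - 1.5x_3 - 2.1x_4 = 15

Row-reduce the augmented matrix:
R1 ← R1 / (5/2).
R2 ← R2 − 29/10·R1.
R3 ← R3 + 3/10·R1.
R4 ← R4 − 3·R1.
R2 ← R2 / (-761/125).
R1 ← R1 − 18/25·R2.
R3 ← R3 + 273/125·R2.
R4 ← R4 + 129/25·R2.
R3 ← R3 / (-8803/3805).
R1 ← R1 + 490/761·R3.
R2 ← R2 + 1091/1522·R3.
R4 ← R4 + 1308/761·R3.
R4 ← R4 / (-174813/88030).
R1 ← R1 + 5721/8803·R4.
R2 ← R2 + 1186/8803·R4.
R3 ← R3 + 8400/8803·R4.
Reading off the reduced rows gives x_1 = 3, x_2 = 3, x_3 = -3, x_4 = -5.

x_1 = 3, x_2 = 3, x_3 = -3, x_4 = -5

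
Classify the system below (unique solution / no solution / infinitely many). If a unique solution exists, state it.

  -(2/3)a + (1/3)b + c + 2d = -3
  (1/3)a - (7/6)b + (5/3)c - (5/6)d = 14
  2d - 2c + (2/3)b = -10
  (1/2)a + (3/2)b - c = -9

Row-reduce the augmented matrix:
R1 ← R1 / (-2/3).
R2 ← R2 − 1/3·R1.
R4 ← R4 − 1/2·R1.
R2 ← R2 / (-1).
R1 ← R1 + 1/2·R2.
R3 ← R3 − 2/3·R2.
R4 ← R4 − 7/4·R2.
R3 ← R3 / (-5/9).
R1 ← R1 + 31/12·R3.
R2 ← R2 + 13/6·R3.
R4 ← R4 − 85/24·R3.
R4 ← R4 / (61/4).
R1 ← R1 + 129/10·R4.
R2 ← R2 + 42/5·R4.
R3 ← R3 + 19/5·R4.
Reading off the reduced rows gives a = 6, b = -6, c = 3, d = 0.

a = 6, b = -6, c = 3, d = 0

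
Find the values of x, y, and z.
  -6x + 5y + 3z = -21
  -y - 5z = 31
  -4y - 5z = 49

Row-reduce the augmented matrix:
R1 ← R1 / (-6).
R2 ← R2 / (-1).
R1 ← R1 + 5/6·R2.
R3 ← R3 + 4·R2.
R3 ← R3 / (15).
R1 ← R1 − 11/3·R3.
R2 ← R2 − 5·R3.
Reading off the reduced rows gives x = -4, y = -6, z = -5.

x = -4, y = -6, z = -5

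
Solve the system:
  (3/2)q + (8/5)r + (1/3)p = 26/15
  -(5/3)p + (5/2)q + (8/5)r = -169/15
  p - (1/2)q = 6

Row-reduce:
R1 ← R1 / (1/3).
R2 ← R2 + 5/3·R1.
R3 ← R3 − 1·R1.
R2 ← R2 / (10).
R1 ← R1 − 9/2·R2.
R3 ← R3 + 5·R2.
Row 3 reduces to 0 = -1/2, a contradiction. The system is inconsistent.

no solution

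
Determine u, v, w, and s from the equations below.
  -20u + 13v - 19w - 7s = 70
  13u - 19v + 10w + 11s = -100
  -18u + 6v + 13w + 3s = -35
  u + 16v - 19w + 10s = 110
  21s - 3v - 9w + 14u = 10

Row-reduce the augmented matrix:
R1 ← R1 / (-20).
R2 ← R2 − 13·R1.
R3 ← R3 + 18·R1.
R4 ← R4 − 1·R1.
R5 ← R5 − 14·R1.
R2 ← R2 / (-211/20).
R1 ← R1 + 13/20·R2.
R3 ← R3 + 57/10·R2.
R4 ← R4 − 333/20·R2.
R5 ← R5 − 61/10·R2.
R3 ← R3 / (6619/211).
R1 ← R1 − 231/211·R3.
R2 ← R2 − 47/211·R3.
R4 ← R4 + 4992/211·R3.
R5 ← R5 + 4992/211·R3.
R4 ← R4 / (160280/6619).
R1 ← R1 + 1657/6619·R4.
R2 ← R2 + 4320/6619·R4.
R3 ← R3 − 1227/6619·R4.
R5 ← R5 − 160280/6619·R4.
R5 reduces to 0 = 0, so the extra equation is consistent.
Reading off the reduced rows gives u = 2, v = 5, w = -2, s = -1.

u = 2, v = 5, w = -2, s = -1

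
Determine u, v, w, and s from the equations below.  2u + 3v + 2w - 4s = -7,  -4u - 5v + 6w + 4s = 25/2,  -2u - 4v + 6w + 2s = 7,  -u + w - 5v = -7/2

Row-reduce the augmented matrix:
R1 ← R1 / (2).
R2 ← R2 + 4·R1.
R3 ← R3 + 2·R1.
R4 ← R4 + 1·R1.
R1 ← R1 − 3/2·R2.
R3 ← R3 + 1·R2.
R4 ← R4 + 7/2·R2.
R3 ← R3 / (18).
R1 ← R1 + 14·R3.
R2 ← R2 − 10·R3.
R4 ← R4 − 37·R3.
R4 ← R4 / (-11/3).
R1 ← R1 + 2/3·R4.
R2 ← R2 + 2/3·R4.
R3 ← R3 + 1/3·R4.
Reading off the reduced rows gives u = -3/4, v = 1, w = 3/4, s = 5/2.

u = -3/4, v = 1, w = 3/4, s = 5/2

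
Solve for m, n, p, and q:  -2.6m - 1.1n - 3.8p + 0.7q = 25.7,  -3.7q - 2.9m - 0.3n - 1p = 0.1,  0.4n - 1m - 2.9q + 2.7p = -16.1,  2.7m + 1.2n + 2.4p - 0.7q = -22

m = -4, n = -1, p = -3, q = 4

Row-reduce the augmented matrix:
R1 ← R1 / (-13/5).
R2 ← R2 + 29/10·R1.
R3 ← R3 + 1·R1.
R4 ← R4 − 27/10·R1.
R2 ← R2 / (241/260).
R1 ← R1 − 11/26·R2.
R3 ← R3 − 107/130·R2.
R4 ← R4 − 3/52·R2.
R3 ← R3 / (3099/2410).
R1 ← R1 + 4/241·R3.
R2 ← R2 − 842/241·R3.
R4 ← R4 + 2106/1205·R3.
R4 ← R4 / (2905/2066).
R1 ← R1 − 5536/3099·R4.
R2 ← R2 + 21797/3099·R4.
R3 ← R3 − 1951/3099·R4.
Reading off the reduced rows gives m = -4, n = -1, p = -3, q = 4.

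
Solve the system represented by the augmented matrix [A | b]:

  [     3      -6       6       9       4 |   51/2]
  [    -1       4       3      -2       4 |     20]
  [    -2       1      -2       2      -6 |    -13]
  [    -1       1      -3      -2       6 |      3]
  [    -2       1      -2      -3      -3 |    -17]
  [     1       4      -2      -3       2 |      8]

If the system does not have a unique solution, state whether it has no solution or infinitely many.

no solution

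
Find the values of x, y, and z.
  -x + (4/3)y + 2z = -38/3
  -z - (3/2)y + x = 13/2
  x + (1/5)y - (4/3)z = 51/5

Row-reduce the augmented matrix:
R1 ← R1 / (-1).
R2 ← R2 − 1·R1.
R3 ← R3 − 1·R1.
R2 ← R2 / (-1/6).
R1 ← R1 + 4/3·R2.
R3 ← R3 − 23/15·R2.
R3 ← R3 / (148/15).
R1 ← R1 + 10·R3.
R2 ← R2 + 6·R3.
Reading off the reduced rows gives x = 2, y = 1, z = -6.

x = 2, y = 1, z = -6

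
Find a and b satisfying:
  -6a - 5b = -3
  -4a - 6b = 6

Row-reduce the augmented matrix:
R1 ← R1 / (-6).
R2 ← R2 + 4·R1.
R2 ← R2 / (-8/3).
R1 ← R1 − 5/6·R2.
Reading off the reduced rows gives a = 3, b = -3.

a = 3, b = -3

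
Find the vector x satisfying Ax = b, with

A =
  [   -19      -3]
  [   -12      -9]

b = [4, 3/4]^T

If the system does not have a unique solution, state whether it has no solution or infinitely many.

Row-reduce the augmented matrix:
R1 ← R1 / (-19).
R2 ← R2 + 12·R1.
R2 ← R2 / (-135/19).
R1 ← R1 − 3/19·R2.
Reading off the reduced rows gives x_1 = -1/4, x_2 = 1/4.

x_1 = -1/4, x_2 = 1/4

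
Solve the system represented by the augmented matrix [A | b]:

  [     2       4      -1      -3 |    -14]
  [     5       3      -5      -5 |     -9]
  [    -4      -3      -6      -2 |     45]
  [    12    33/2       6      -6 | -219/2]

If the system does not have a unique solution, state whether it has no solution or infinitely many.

infinitely many solutions

Row-reduce:
R1 ← R1 / (2).
R2 ← R2 − 5·R1.
R3 ← R3 + 4·R1.
R4 ← R4 − 12·R1.
R2 ← R2 / (-7).
R1 ← R1 − 2·R2.
R3 ← R3 − 5·R2.
R4 ← R4 + 15/2·R2.
R3 ← R3 / (-137/14).
R1 ← R1 + 17/14·R3.
R2 ← R2 − 5/14·R3.
R4 ← R4 − 411/28·R3.
Rank is 3 with 4 unknowns, leaving x_4 free.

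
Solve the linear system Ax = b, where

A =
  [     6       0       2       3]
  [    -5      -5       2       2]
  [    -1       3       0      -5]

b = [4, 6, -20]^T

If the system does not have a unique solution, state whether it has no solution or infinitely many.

Row-reduce:
R1 ← R1 / (6).
R2 ← R2 + 5·R1.
R3 ← R3 + 1·R1.
R2 ← R2 / (-5).
R3 ← R3 − 3·R2.
R3 ← R3 / (38/15).
R1 ← R1 − 1/3·R3.
R2 ← R2 + 11/15·R3.
Rank is 3 with 4 unknowns, leaving x_4 free.

infinitely many solutions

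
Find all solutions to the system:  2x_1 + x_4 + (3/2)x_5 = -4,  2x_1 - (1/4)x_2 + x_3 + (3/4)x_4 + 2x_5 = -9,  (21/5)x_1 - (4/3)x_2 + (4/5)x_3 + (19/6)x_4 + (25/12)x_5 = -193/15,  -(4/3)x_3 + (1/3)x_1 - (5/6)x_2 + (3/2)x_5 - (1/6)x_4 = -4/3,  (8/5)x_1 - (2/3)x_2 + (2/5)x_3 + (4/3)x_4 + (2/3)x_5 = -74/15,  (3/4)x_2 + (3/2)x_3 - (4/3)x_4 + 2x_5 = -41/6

Row-reduce:
R1 ← R1 / (2).
R2 ← R2 − 2·R1.
R3 ← R3 − 21/5·R1.
R4 ← R4 − 1/3·R1.
R5 ← R5 − 8/5·R1.
R2 ← R2 / (-1/4).
R3 ← R3 + 4/3·R2.
R4 ← R4 + 5/6·R2.
R5 ← R5 + 2/3·R2.
R6 ← R6 − 3/4·R2.
R3 ← R3 / (-68/15).
R2 ← R2 + 4·R3.
R4 ← R4 + 14/3·R3.
R5 ← R5 + 34/15·R3.
R6 ← R6 − 9/2·R3.
R4 ← R4 / (-67/34).
R1 ← R1 − 1/2·R4.
R2 ← R2 + 19/17·R4.
R3 ← R3 + 9/17·R4.
R6 ← R6 − 61/204·R4.
Swap R5 and R6.
R5 ← R5 / (505/1608).
R1 ← R1 − 217/134·R5.
R2 ← R2 + 87/134·R5.
R3 ← R3 + 13/134·R5.
R4 ← R4 + 233/134·R5.
Row 6 reduces to 0 = 1/2, a contradiction. The system is inconsistent.

no solution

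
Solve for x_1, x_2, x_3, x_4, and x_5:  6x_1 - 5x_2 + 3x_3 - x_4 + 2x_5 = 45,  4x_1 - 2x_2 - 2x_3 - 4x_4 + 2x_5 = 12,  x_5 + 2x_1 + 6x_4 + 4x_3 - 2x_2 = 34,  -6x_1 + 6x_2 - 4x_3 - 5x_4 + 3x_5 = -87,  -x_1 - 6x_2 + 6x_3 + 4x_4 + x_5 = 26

x_1 = 6, x_2 = -4, x_3 = 0, x_4 = 3, x_5 = -4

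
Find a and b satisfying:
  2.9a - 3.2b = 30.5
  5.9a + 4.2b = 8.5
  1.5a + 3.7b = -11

Row-reduce the augmented matrix:
R1 ← R1 / (29/10).
R2 ← R2 − 59/10·R1.
R3 ← R3 − 3/2·R1.
R2 ← R2 / (1553/145).
R1 ← R1 + 32/29·R2.
R3 ← R3 − 1553/290·R2.
R3 reduces to 0 = 0, so the extra equation is consistent.
Reading off the reduced rows gives a = 5, b = -5.

a = 5, b = -5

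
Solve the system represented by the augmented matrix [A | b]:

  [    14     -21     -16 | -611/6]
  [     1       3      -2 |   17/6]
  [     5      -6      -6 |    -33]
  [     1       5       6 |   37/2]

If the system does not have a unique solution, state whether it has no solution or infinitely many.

Row-reduce the augmented matrix:
R1 ← R1 / (14).
R2 ← R2 − 1·R1.
R3 ← R3 − 5·R1.
R4 ← R4 − 1·R1.
R2 ← R2 / (9/2).
R1 ← R1 + 3/2·R2.
R3 ← R3 − 3/2·R2.
R4 ← R4 − 13/2·R2.
Swap R3 and R4.
R3 ← R3 / (176/21).
R1 ← R1 + 10/7·R3.
R2 ← R2 + 4/21·R3.
R4 reduces to 0 = 0, so the extra equation is consistent.
Reading off the reduced rows gives x_1 = -2, x_2 = 5/2, x_3 = 4/3.

x_1 = -2, x_2 = 5/2, x_3 = 4/3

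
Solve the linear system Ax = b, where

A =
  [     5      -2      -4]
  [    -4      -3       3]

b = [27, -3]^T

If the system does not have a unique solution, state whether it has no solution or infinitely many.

Row-reduce:
R1 ← R1 / (5).
R2 ← R2 + 4·R1.
R2 ← R2 / (-23/5).
R1 ← R1 + 2/5·R2.
Rank is 2 with 3 unknowns, leaving x_3 free.

infinitely many solutions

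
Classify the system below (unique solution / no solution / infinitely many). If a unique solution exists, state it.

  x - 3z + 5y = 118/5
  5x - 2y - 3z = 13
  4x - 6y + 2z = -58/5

x = 13/5, y = 3, z = -2

Row-reduce the augmented matrix:
R2 ← R2 − 5·R1.
R3 ← R3 − 4·R1.
R2 ← R2 / (-27).
R1 ← R1 − 5·R2.
R3 ← R3 + 26·R2.
R3 ← R3 / (22/9).
R1 ← R1 + 7/9·R3.
R2 ← R2 + 4/9·R3.
Reading off the reduced rows gives x = 13/5, y = 3, z = -2.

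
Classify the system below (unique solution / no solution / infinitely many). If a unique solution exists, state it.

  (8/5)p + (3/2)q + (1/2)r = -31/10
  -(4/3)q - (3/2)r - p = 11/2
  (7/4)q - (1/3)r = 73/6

Row-reduce the augmented matrix:
R1 ← R1 / (8/5).
R2 ← R2 + 1·R1.
R2 ← R2 / (-19/48).
R1 ← R1 − 15/16·R2.
R3 ← R3 − 7/4·R2.
R3 ← R3 / (-67/12).
R1 ← R1 + 5/2·R3.
R2 ← R2 − 3·R3.
Reading off the reduced rows gives p = -6, q = 6, r = -5.

p = -6, q = 6, r = -5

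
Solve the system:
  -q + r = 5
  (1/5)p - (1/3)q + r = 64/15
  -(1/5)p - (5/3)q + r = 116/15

no solution

Row-reduce:
Swap R1 and R2.
R1 ← R1 / (1/5).
R3 ← R3 + 1/5·R1.
R2 ← R2 / (-1).
R1 ← R1 + 5/3·R2.
R3 ← R3 + 2·R2.
Row 3 reduces to 0 = 2, a contradiction. The system is inconsistent.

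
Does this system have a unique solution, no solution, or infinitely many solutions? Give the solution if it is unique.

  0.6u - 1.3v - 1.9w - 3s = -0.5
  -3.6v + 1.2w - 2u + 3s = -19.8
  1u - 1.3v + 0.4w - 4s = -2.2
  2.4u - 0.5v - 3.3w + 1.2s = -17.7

u = -6, v = 6, w = -1, s = -3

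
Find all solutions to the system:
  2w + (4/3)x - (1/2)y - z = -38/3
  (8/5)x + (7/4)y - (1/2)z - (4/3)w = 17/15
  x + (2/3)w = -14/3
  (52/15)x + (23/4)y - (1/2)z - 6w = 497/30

Row-reduce:
R1 ← R1 / (4/3).
R2 ← R2 − 8/5·R1.
R3 ← R3 − 1·R1.
R4 ← R4 − 52/15·R1.
R2 ← R2 / (47/20).
R1 ← R1 + 3/8·R2.
R3 ← R3 − 3/8·R2.
R4 ← R4 − 141/20·R2.
R3 ← R3 / (30/47).
R1 ← R1 + 30/47·R3.
R2 ← R2 − 14/47·R3.
Row 4 reduces to 0 = 1/2, a contradiction. The system is inconsistent.

no solution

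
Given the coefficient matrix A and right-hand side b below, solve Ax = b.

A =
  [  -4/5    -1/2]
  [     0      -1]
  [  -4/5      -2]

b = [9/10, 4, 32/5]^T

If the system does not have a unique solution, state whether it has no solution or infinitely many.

Row-reduce:
R1 ← R1 / (-4/5).
R3 ← R3 + 4/5·R1.
R2 ← R2 / (-1).
R1 ← R1 − 5/8·R2.
R3 ← R3 + 3/2·R2.
Row 3 reduces to 0 = -1/2, a contradiction. The system is inconsistent.

no solution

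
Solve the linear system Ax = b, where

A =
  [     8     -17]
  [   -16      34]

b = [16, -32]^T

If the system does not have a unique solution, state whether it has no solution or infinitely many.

infinitely many solutions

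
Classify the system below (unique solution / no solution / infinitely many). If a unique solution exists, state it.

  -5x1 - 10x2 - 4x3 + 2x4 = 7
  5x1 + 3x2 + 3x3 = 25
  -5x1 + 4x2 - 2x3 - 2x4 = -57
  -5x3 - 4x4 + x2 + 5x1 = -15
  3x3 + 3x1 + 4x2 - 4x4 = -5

x1 = 5, x2 = -4, x3 = 4, x4 = 4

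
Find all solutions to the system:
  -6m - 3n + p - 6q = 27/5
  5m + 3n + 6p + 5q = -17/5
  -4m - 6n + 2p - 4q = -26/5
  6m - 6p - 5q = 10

Row-reduce the augmented matrix:
R1 ← R1 / (-6).
R2 ← R2 − 5·R1.
R3 ← R3 + 4·R1.
R4 ← R4 − 6·R1.
R2 ← R2 / (1/2).
R1 ← R1 − 1/2·R2.
R3 ← R3 + 4·R2.
R4 ← R4 + 3·R2.
R3 ← R3 / (56).
R1 ← R1 + 7·R3.
R2 ← R2 − 41/3·R3.
R4 ← R4 − 36·R3.
R4 ← R4 / (-11).
R1 ← R1 − 1·R4.
Reading off the reduced rows gives m = 0, n = 11/5, p = 0, q = -2.

m = 0, n = 11/5, p = 0, q = -2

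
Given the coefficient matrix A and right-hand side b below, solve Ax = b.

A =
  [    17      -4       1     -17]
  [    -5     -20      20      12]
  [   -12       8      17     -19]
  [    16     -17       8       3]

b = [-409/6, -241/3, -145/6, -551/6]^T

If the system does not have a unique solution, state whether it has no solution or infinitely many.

Row-reduce the augmented matrix:
R1 ← R1 / (17).
R2 ← R2 + 5·R1.
R3 ← R3 + 12·R1.
R4 ← R4 − 16·R1.
R2 ← R2 / (-360/17).
R1 ← R1 + 4/17·R2.
R3 ← R3 − 88/17·R2.
R4 ← R4 + 225/17·R2.
R3 ← R3 / (68/3).
R1 ← R1 + 1/6·R3.
R2 ← R2 + 23/24·R3.
R4 ← R4 + 45/8·R3.
R4 ← R4 / (2001/272).
R1 ← R1 + 1319/1020·R4.
R2 ← R2 + 6401/4080·R4.
R3 ← R3 + 659/510·R4.
Reading off the reduced rows gives x_1 = -5/3, x_2 = 3, x_3 = -7/3, x_4 = 3/2.

x_1 = -5/3, x_2 = 3, x_3 = -7/3, x_4 = 3/2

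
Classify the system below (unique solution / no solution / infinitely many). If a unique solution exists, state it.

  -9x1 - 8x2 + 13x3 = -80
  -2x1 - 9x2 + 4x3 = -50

Row-reduce:
R1 ← R1 / (-9).
R2 ← R2 + 2·R1.
R2 ← R2 / (-65/9).
R1 ← R1 − 8/9·R2.
Rank is 2 with 3 unknowns, leaving x3 free.

infinitely many solutions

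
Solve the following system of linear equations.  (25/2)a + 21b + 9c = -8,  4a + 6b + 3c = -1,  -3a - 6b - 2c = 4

infinitely many solutions

Row-reduce:
R1 ← R1 / (25/2).
R2 ← R2 − 4·R1.
R3 ← R3 + 3·R1.
R2 ← R2 / (-18/25).
R1 ← R1 − 42/25·R2.
R3 ← R3 + 24/25·R2.
Rank is 2 with 3 unknowns, leaving c free.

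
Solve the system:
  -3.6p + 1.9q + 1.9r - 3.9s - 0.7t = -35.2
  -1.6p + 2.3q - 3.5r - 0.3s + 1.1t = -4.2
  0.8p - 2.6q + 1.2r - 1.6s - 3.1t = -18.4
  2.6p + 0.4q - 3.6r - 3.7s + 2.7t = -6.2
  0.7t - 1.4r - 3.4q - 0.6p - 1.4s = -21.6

p = 5, q = 3, r = 1, s = 6, t = 2

Row-reduce the augmented matrix:
R1 ← R1 / (-18/5).
R2 ← R2 + 8/5·R1.
R3 ← R3 − 4/5·R1.
R4 ← R4 − 13/5·R1.
R5 ← R5 + 3/5·R1.
R2 ← R2 / (131/90).
R1 ← R1 + 19/36·R2.
R3 ← R3 + 98/45·R2.
R4 ← R4 − 319/180·R2.
R5 ← R5 + 223/60·R2.
R3 ← R3 / (-639/131).
R1 ← R1 + 551/262·R3.
R2 ← R2 + 391/131·R3.
R4 ← R4 − 4011/1310·R3.
R5 ← R5 + 16781/1310·R3.
R4 ← R4 / (-45071/5325).
R1 ← R1 − 11131/6390·R4.
R2 ← R2 − 3776/3195·R4.
R3 ← R3 − 211/3195·R4.
R5 ← R5 − 120001/31950·R4.
R5 ← R5 / (39576917/5408520).
R1 ← R1 − 1243595/1081704·R5.
R2 ← R2 − 442379/270426·R5.
R3 ← R3 − 125855/540852·R5.
R4 ← R4 − 5153/180284·R5.
Reading off the reduced rows gives p = 5, q = 3, r = 1, s = 6, t = 2.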